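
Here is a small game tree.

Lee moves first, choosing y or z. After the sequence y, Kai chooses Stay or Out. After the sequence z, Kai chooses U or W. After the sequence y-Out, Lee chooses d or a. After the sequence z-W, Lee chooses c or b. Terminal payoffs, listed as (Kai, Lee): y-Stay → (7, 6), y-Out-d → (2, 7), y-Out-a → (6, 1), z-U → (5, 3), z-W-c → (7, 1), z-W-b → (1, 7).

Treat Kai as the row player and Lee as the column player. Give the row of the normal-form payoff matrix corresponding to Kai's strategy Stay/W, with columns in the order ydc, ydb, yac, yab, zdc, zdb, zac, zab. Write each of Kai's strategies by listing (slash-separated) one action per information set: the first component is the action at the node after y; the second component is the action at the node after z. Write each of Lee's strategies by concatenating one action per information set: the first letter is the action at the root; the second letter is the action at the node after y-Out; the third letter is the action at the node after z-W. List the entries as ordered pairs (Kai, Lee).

vs ydc: Lee plays y → Kai plays Stay at [y] → (7, 6)
vs ydb: Lee plays y → Kai plays Stay at [y] → (7, 6)
vs yac: Lee plays y → Kai plays Stay at [y] → (7, 6)
vs yab: Lee plays y → Kai plays Stay at [y] → (7, 6)
vs zdc: Lee plays z → Kai plays W at [z] → Lee plays c at [z-W] → (7, 1)
vs zdb: Lee plays z → Kai plays W at [z] → Lee plays b at [z-W] → (1, 7)
vs zac: Lee plays z → Kai plays W at [z] → Lee plays c at [z-W] → (7, 1)
vs zab: Lee plays z → Kai plays W at [z] → Lee plays b at [z-W] → (1, 7)

(7,6) (7,6) (7,6) (7,6) (7,1) (1,7) (7,1) (1,7)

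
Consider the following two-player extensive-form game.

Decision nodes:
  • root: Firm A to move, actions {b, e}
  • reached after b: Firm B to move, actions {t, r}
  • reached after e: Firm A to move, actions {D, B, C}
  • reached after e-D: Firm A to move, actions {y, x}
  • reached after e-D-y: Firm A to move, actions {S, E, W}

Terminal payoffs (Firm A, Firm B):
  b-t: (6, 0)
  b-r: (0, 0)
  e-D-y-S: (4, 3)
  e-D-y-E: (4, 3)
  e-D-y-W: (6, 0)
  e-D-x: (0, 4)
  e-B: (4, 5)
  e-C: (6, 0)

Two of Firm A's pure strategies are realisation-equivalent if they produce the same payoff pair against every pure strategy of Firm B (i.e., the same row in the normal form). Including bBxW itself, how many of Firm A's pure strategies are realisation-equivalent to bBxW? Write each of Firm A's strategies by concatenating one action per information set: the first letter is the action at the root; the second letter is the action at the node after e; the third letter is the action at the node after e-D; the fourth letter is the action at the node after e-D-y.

18

Row for bBxW (columns t, r): (6,0) (0,0).
Under bBxW, Firm A's choice at the node after e and at the node after e-D and at the node after e-D-y can never be reached regardless of what Firm B does, so varying those choices leaves every outcome unchanged.
Holding the reachable choices fixed and varying the unreachable ones freely already gives 3 × 2 × 3 = 18 equivalent strategies.
No other strategy reproduces this row, so those 18 are the full class: bDyS, bDyE, bDyW, bDxS, bDxE, bDxW, bByS, bByE, bByW, bBxS, bBxE, bBxW, bCyS, bCyE, bCyW, bCxS, bCxE, bCxW.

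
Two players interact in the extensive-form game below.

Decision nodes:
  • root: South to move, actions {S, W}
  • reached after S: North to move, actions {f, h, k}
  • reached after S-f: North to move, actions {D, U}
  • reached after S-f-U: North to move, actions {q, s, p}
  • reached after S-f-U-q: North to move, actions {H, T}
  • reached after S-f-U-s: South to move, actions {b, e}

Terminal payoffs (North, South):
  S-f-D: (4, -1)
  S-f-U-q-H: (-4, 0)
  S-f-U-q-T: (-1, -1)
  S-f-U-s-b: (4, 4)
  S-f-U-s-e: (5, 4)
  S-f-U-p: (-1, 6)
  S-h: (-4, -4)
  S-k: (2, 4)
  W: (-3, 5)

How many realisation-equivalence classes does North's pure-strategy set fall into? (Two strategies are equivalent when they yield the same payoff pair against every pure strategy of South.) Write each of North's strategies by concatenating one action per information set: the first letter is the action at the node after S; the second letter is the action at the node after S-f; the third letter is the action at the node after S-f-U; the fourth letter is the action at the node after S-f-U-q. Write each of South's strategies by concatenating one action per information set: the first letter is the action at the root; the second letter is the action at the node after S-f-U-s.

7

North has 36 pure strategies: fDqH, fDqT, fDsH, fDsT, fDpH, fDpT, fUqH, fUqT, fUsH, fUsT, fUpH, fUpT, hDqH, hDqT, hDsH, hDsT, hDpH, hDpT, hUqH, hUqT, hUsH, hUsT, hUpH, hUpT, kDqH, kDqT, kDsH, kDsT, kDpH, kDpT, kUqH, kUqT, kUsH, kUsT, kUpH, kUpT. Columns: Sb, Se, Wb, We.
{fDqH, fDqT, fDsH, fDsT, fDpH, fDpT} → row (4,-1) (4,-1) (-3,5) (-3,5)
{fUqH} → row (-4,0) (-4,0) (-3,5) (-3,5)
{fUqT} → row (-1,-1) (-1,-1) (-3,5) (-3,5)
{fUsH, fUsT} → row (4,4) (5,4) (-3,5) (-3,5)
{fUpH, fUpT} → row (-1,6) (-1,6) (-3,5) (-3,5)
{hDqH, hDqT, hDsH, hDsT, hDpH, hDpT, hUqH, hUqT, hUsH, hUsT, hUpH, hUpT} → row (-4,-4) (-4,-4) (-3,5) (-3,5)
{kDqH, kDqT, kDsH, kDsT, kDpH, kDpT, kUqH, kUqT, kUsH, kUsT, kUpH, kUpT} → row (2,4) (2,4) (-3,5) (-3,5)
That's 7 distinct rows out of 36 strategies.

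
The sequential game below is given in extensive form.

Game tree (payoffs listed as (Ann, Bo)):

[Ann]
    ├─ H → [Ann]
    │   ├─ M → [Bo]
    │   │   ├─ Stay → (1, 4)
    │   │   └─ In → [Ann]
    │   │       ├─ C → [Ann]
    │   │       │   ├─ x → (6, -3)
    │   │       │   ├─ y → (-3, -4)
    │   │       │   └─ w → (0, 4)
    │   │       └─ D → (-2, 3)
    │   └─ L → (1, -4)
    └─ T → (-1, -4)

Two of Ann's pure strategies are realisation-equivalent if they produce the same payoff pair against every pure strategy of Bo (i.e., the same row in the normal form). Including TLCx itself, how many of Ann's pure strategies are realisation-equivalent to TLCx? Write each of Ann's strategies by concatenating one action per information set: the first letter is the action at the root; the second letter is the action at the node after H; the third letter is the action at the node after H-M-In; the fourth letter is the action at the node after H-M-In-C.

12

Row for TLCx (columns Stay, In): (-1,-4) (-1,-4).
Under TLCx, Ann's choice at the node after H and at the node after H-M-In and at the node after H-M-In-C can never be reached regardless of what Bo does, so varying those choices leaves every outcome unchanged.
Holding the reachable choices fixed and varying the unreachable ones freely already gives 2 × 2 × 3 = 12 equivalent strategies.
No other strategy reproduces this row, so those 12 are the full class: TMCx, TMCy, TMCw, TMDx, TMDy, TMDw, TLCx, TLCy, TLCw, TLDx, TLDy, TLDw.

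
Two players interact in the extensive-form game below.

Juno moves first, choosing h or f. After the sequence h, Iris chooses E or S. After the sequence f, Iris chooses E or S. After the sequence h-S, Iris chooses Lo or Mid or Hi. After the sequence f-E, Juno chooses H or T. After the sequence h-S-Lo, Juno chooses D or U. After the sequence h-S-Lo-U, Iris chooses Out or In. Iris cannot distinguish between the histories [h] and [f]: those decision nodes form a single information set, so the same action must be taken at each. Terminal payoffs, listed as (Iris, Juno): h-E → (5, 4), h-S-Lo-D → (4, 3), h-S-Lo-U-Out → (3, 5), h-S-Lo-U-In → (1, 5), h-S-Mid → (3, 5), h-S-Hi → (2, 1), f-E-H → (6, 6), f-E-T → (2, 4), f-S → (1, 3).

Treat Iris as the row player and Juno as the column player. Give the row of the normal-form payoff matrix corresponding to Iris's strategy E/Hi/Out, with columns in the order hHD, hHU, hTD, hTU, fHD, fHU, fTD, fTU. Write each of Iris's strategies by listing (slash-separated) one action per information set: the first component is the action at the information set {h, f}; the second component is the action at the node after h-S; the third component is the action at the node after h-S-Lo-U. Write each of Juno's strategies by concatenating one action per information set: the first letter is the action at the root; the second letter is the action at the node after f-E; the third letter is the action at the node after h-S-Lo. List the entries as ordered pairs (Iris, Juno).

vs hHD: Juno plays h → Iris plays E at [h] → (5, 4)
vs hHU: Juno plays h → Iris plays E at [h] → (5, 4)
vs hTD: Juno plays h → Iris plays E at [h] → (5, 4)
vs hTU: Juno plays h → Iris plays E at [h] → (5, 4)
vs fHD: Juno plays f → Iris plays E at [f] → Juno plays H at [f-E] → (6, 6)
vs fHU: Juno plays f → Iris plays E at [f] → Juno plays H at [f-E] → (6, 6)
vs fTD: Juno plays f → Iris plays E at [f] → Juno plays T at [f-E] → (2, 4)
vs fTU: Juno plays f → Iris plays E at [f] → Juno plays T at [f-E] → (2, 4)

(5,4) (5,4) (5,4) (5,4) (6,6) (6,6) (2,4) (2,4)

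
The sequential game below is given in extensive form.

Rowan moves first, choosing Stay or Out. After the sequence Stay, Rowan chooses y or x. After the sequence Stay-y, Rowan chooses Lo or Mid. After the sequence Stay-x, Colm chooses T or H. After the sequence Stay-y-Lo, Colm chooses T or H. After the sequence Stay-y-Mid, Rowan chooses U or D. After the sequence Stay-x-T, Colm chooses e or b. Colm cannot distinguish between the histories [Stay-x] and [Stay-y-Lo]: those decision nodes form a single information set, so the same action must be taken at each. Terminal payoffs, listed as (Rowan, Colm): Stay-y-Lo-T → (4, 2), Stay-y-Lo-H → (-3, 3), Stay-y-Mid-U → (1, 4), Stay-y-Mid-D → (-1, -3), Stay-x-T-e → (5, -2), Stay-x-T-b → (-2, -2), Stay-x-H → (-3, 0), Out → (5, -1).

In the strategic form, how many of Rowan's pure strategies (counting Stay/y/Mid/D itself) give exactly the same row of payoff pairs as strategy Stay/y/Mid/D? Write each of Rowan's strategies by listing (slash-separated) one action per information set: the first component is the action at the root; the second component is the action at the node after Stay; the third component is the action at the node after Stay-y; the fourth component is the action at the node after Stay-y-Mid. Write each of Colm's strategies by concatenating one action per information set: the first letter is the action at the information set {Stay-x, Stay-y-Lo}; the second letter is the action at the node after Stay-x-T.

Row for Stay/y/Mid/D (columns Te, Tb, He, Hb): (-1,-3) (-1,-3) (-1,-3) (-1,-3).
Every one of Rowan's information sets is on the play path for some reply by Colm when Rowan follows Stay/y/Mid/D.
Changing the action at any of them therefore changes at least one column, so only Stay/y/Mid/D itself gives this row.

1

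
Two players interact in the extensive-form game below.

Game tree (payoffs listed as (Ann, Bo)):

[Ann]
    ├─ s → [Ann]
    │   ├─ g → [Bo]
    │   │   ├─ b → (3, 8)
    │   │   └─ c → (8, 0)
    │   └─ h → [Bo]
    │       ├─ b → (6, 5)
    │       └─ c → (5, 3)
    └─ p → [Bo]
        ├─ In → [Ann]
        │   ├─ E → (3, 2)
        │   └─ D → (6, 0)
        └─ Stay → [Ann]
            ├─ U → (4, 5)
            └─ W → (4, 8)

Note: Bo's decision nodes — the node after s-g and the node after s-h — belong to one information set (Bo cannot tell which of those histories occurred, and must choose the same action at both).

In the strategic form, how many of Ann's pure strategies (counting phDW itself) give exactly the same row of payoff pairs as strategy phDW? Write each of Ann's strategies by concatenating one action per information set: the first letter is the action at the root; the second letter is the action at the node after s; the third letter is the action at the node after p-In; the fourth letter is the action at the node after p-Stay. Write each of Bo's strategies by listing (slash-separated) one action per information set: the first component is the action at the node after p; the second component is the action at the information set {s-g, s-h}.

2

Row for phDW (columns In/b, In/c, Stay/b, Stay/c): (6,0) (6,0) (4,8) (4,8).
Under phDW, Ann's choice at the node after s can never be reached regardless of what Bo does, so varying those choices leaves every outcome unchanged.
Holding the reachable choices fixed and varying the unreachable one freely already gives 2 equivalent strategies.
No other strategy reproduces this row, so those 2 are the full class: pgDW, phDW.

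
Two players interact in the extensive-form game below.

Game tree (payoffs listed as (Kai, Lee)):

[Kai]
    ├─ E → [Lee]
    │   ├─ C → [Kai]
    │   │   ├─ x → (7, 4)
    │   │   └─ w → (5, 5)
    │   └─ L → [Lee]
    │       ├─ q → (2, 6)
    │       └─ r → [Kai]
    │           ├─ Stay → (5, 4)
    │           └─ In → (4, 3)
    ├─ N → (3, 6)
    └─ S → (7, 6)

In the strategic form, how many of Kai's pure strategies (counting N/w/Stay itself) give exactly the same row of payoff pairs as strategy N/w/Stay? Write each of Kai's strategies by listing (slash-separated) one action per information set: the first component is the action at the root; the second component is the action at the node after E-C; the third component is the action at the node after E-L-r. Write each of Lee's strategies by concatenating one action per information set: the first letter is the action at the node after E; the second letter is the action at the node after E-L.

Row for N/w/Stay (columns Cq, Cr, Lq, Lr): (3,6) (3,6) (3,6) (3,6).
Under N/w/Stay, Kai's choice at the node after E-C and at the node after E-L-r can never be reached regardless of what Lee does, so varying those choices leaves every outcome unchanged.
Holding the reachable choices fixed and varying the unreachable ones freely already gives 2 × 2 = 4 equivalent strategies.
No other strategy reproduces this row, so those 4 are the full class: N/x/Stay, N/x/In, N/w/Stay, N/w/In.

4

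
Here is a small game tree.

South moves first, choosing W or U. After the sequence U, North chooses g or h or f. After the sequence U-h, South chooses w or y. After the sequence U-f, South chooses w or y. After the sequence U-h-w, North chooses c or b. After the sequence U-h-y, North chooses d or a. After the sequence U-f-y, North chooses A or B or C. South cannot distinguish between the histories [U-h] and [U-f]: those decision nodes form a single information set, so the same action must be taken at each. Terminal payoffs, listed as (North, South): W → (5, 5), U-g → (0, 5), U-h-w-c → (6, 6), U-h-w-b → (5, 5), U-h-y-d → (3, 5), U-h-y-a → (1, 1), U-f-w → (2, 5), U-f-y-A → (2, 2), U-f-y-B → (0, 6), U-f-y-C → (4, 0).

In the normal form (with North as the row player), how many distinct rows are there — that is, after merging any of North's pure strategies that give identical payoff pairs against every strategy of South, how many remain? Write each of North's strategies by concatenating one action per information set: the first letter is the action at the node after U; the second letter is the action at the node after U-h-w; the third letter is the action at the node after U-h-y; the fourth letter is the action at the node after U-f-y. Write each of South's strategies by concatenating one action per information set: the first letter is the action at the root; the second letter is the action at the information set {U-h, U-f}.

North has 36 pure strategies: gcdA, gcdB, gcdC, gcaA, gcaB, gcaC, gbdA, gbdB, gbdC, gbaA, gbaB, gbaC, hcdA, hcdB, hcdC, hcaA, hcaB, hcaC, hbdA, hbdB, hbdC, hbaA, hbaB, hbaC, fcdA, fcdB, fcdC, fcaA, fcaB, fcaC, fbdA, fbdB, fbdC, fbaA, fbaB, fbaC. Columns: Ww, Wy, Uw, Uy.
{gcdA, gcdB, gcdC, gcaA, gcaB, gcaC, gbdA, gbdB, gbdC, gbaA, gbaB, gbaC} → row (5,5) (5,5) (0,5) (0,5)
{hcdA, hcdB, hcdC} → row (5,5) (5,5) (6,6) (3,5)
{hcaA, hcaB, hcaC} → row (5,5) (5,5) (6,6) (1,1)
{hbdA, hbdB, hbdC} → row (5,5) (5,5) (5,5) (3,5)
{hbaA, hbaB, hbaC} → row (5,5) (5,5) (5,5) (1,1)
{fcdA, fcaA, fbdA, fbaA} → row (5,5) (5,5) (2,5) (2,2)
{fcdB, fcaB, fbdB, fbaB} → row (5,5) (5,5) (2,5) (0,6)
{fcdC, fcaC, fbdC, fbaC} → row (5,5) (5,5) (2,5) (4,0)
That's 8 distinct rows out of 36 strategies.

8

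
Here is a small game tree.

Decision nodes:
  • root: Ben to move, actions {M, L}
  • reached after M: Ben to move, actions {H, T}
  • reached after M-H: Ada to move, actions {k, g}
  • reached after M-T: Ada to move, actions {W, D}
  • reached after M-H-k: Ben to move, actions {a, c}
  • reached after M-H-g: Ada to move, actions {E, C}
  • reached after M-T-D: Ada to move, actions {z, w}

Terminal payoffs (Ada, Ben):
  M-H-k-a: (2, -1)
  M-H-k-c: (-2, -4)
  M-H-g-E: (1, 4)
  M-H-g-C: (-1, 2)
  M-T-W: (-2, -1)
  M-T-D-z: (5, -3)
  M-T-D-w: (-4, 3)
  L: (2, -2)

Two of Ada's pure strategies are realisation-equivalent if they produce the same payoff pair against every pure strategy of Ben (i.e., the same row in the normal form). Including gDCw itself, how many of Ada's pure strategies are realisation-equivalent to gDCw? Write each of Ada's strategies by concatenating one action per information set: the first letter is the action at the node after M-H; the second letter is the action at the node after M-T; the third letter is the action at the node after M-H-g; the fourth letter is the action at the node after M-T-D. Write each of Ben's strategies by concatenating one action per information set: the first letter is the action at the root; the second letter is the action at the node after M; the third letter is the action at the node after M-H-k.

Row for gDCw (columns MHa, MHc, MTa, MTc, LHa, LHc, LTa, LTc): (-1,2) (-1,2) (-4,3) (-4,3) (2,-2) (2,-2) (2,-2) (2,-2).
Every one of Ada's information sets is on the play path for some reply by Ben when Ada follows gDCw.
Changing the action at any of them therefore changes at least one column, so only gDCw itself gives this row.

1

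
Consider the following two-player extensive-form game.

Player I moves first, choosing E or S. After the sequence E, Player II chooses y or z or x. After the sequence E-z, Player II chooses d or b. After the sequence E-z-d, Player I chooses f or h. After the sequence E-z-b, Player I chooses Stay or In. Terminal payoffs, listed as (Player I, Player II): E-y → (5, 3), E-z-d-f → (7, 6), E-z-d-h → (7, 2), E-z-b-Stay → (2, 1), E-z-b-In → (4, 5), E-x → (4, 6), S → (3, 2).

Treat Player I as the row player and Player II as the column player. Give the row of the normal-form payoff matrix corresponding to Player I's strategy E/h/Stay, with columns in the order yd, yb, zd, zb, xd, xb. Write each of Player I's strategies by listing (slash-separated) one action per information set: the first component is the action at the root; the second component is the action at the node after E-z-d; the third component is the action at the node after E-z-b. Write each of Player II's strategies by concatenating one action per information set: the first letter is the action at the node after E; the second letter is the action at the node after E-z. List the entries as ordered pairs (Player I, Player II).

vs yd: Player I plays E → Player II plays y at [E] → (5, 3)
vs yb: Player I plays E → Player II plays y at [E] → (5, 3)
vs zd: Player I plays E → Player II plays z at [E] → Player II plays d at [E-z] → Player I plays h at [E-z-d] → (7, 2)
vs zb: Player I plays E → Player II plays z at [E] → Player II plays b at [E-z] → Player I plays Stay at [E-z-b] → (2, 1)
vs xd: Player I plays E → Player II plays x at [E] → (4, 6)
vs xb: Player I plays E → Player II plays x at [E] → (4, 6)

(5,3) (5,3) (7,2) (2,1) (4,6) (4,6)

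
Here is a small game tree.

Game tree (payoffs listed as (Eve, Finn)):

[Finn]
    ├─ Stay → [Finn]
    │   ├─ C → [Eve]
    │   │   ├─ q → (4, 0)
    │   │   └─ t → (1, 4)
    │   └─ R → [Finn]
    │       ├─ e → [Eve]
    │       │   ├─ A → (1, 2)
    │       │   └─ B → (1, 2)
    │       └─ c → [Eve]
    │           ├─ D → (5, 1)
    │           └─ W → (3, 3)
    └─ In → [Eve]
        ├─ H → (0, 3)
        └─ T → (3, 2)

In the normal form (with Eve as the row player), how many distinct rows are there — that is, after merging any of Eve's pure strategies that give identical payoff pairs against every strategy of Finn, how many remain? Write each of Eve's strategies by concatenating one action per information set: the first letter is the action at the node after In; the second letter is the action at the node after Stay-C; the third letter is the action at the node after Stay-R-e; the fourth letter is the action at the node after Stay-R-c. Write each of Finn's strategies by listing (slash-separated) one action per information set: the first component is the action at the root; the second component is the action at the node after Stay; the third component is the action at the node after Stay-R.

Eve has 16 pure strategies: HqAD, HqAW, HqBD, HqBW, HtAD, HtAW, HtBD, HtBW, TqAD, TqAW, TqBD, TqBW, TtAD, TtAW, TtBD, TtBW. Columns: Stay/C/e, Stay/C/c, Stay/R/e, Stay/R/c, In/C/e, In/C/c, In/R/e, In/R/c.
{HqAD, HqBD} → row (4,0) (4,0) (1,2) (5,1) (0,3) (0,3) (0,3) (0,3)
{HqAW, HqBW} → row (4,0) (4,0) (1,2) (3,3) (0,3) (0,3) (0,3) (0,3)
{HtAD, HtBD} → row (1,4) (1,4) (1,2) (5,1) (0,3) (0,3) (0,3) (0,3)
{HtAW, HtBW} → row (1,4) (1,4) (1,2) (3,3) (0,3) (0,3) (0,3) (0,3)
{TqAD, TqBD} → row (4,0) (4,0) (1,2) (5,1) (3,2) (3,2) (3,2) (3,2)
{TqAW, TqBW} → row (4,0) (4,0) (1,2) (3,3) (3,2) (3,2) (3,2) (3,2)
{TtAD, TtBD} → row (1,4) (1,4) (1,2) (5,1) (3,2) (3,2) (3,2) (3,2)
{TtAW, TtBW} → row (1,4) (1,4) (1,2) (3,3) (3,2) (3,2) (3,2) (3,2)
That's 8 distinct rows out of 16 strategies.

8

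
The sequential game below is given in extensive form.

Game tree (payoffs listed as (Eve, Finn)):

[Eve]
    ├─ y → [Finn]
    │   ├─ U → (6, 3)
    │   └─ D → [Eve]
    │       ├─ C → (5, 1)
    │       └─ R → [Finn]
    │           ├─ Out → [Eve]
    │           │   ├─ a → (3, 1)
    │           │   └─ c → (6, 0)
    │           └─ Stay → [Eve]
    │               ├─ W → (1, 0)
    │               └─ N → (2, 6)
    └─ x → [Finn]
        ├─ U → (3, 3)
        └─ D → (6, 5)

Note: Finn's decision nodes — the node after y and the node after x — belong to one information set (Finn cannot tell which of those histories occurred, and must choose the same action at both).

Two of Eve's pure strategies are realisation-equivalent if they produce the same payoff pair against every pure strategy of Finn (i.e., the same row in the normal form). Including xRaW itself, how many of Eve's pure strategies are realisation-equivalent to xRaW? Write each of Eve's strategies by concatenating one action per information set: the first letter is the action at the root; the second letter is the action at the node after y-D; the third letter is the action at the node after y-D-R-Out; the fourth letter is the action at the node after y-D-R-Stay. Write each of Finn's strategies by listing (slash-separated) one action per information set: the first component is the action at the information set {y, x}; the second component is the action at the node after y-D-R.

8

Row for xRaW (columns U/Out, U/Stay, D/Out, D/Stay): (3,3) (3,3) (6,5) (6,5).
Under xRaW, Eve's choice at the node after y-D and at the node after y-D-R-Out and at the node after y-D-R-Stay can never be reached regardless of what Finn does, so varying those choices leaves every outcome unchanged.
Holding the reachable choices fixed and varying the unreachable ones freely already gives 2 × 2 × 2 = 8 equivalent strategies.
No other strategy reproduces this row, so those 8 are the full class: xCaW, xCaN, xCcW, xCcN, xRaW, xRaN, xRcW, xRcN.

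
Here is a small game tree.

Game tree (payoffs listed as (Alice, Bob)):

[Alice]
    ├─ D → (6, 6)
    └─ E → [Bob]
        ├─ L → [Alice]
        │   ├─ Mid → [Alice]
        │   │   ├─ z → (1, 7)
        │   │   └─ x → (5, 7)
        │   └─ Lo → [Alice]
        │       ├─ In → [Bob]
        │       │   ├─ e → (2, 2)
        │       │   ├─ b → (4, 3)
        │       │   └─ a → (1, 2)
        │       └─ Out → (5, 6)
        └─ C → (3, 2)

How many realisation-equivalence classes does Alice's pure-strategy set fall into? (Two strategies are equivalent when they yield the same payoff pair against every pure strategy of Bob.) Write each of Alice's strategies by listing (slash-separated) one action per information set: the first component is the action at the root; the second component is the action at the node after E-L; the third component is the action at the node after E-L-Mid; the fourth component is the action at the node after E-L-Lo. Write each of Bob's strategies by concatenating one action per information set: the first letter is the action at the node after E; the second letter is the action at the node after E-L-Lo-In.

Alice has 16 pure strategies: D/Mid/z/In, D/Mid/z/Out, D/Mid/x/In, D/Mid/x/Out, D/Lo/z/In, D/Lo/z/Out, D/Lo/x/In, D/Lo/x/Out, E/Mid/z/In, E/Mid/z/Out, E/Mid/x/In, E/Mid/x/Out, E/Lo/z/In, E/Lo/z/Out, E/Lo/x/In, E/Lo/x/Out. Columns: Le, Lb, La, Ce, Cb, Ca.
{D/Mid/z/In, D/Mid/z/Out, D/Mid/x/In, D/Mid/x/Out, D/Lo/z/In, D/Lo/z/Out, D/Lo/x/In, D/Lo/x/Out} → row (6,6) (6,6) (6,6) (6,6) (6,6) (6,6)
{E/Mid/z/In, E/Mid/z/Out} → row (1,7) (1,7) (1,7) (3,2) (3,2) (3,2)
{E/Mid/x/In, E/Mid/x/Out} → row (5,7) (5,7) (5,7) (3,2) (3,2) (3,2)
{E/Lo/z/In, E/Lo/x/In} → row (2,2) (4,3) (1,2) (3,2) (3,2) (3,2)
{E/Lo/z/Out, E/Lo/x/Out} → row (5,6) (5,6) (5,6) (3,2) (3,2) (3,2)
That's 5 distinct rows out of 16 strategies.

5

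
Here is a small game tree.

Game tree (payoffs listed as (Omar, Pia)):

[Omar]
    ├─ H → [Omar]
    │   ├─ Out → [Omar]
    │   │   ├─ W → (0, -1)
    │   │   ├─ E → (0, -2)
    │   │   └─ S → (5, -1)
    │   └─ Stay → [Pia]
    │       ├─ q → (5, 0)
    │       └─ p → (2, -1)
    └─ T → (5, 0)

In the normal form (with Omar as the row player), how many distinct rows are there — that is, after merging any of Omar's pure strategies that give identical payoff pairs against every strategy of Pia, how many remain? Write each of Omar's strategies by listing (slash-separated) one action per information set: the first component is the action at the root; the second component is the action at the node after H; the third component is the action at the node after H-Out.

5

Omar has 12 pure strategies: H/Out/W, H/Out/E, H/Out/S, H/Stay/W, H/Stay/E, H/Stay/S, T/Out/W, T/Out/E, T/Out/S, T/Stay/W, T/Stay/E, T/Stay/S. Columns: q, p.
{H/Out/W} → row (0,-1) (0,-1)
{H/Out/E} → row (0,-2) (0,-2)
{H/Out/S} → row (5,-1) (5,-1)
{H/Stay/W, H/Stay/E, H/Stay/S} → row (5,0) (2,-1)
{T/Out/W, T/Out/E, T/Out/S, T/Stay/W, T/Stay/E, T/Stay/S} → row (5,0) (5,0)
That's 5 distinct rows out of 12 strategies.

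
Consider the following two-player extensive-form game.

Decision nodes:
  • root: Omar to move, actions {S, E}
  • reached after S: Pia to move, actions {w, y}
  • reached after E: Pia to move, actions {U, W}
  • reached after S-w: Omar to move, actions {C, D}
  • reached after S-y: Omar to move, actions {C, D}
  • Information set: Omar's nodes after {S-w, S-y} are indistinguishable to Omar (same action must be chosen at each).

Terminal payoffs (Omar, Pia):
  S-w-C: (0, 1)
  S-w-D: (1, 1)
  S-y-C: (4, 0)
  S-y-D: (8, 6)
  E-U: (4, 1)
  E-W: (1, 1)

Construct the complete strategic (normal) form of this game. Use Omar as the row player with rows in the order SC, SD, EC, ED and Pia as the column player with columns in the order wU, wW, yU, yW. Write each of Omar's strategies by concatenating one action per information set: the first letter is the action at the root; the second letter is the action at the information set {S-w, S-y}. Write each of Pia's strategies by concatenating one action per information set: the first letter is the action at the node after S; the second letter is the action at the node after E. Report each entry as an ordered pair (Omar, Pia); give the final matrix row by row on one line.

SC: (0,1) (0,1) (4,0) (4,0) | SD: (1,1) (1,1) (8,6) (8,6) | EC: (4,1) (1,1) (4,1) (1,1) | ED: (4,1) (1,1) (4,1) (1,1)

           wU       wW       yU       yW
  SC    (0,1)    (0,1)    (4,0)    (4,0)
  SD    (1,1)    (1,1)    (8,6)    (8,6)
  EC    (4,1)    (1,1)    (4,1)    (1,1)
  ED    (4,1)    (1,1)    (4,1)    (1,1)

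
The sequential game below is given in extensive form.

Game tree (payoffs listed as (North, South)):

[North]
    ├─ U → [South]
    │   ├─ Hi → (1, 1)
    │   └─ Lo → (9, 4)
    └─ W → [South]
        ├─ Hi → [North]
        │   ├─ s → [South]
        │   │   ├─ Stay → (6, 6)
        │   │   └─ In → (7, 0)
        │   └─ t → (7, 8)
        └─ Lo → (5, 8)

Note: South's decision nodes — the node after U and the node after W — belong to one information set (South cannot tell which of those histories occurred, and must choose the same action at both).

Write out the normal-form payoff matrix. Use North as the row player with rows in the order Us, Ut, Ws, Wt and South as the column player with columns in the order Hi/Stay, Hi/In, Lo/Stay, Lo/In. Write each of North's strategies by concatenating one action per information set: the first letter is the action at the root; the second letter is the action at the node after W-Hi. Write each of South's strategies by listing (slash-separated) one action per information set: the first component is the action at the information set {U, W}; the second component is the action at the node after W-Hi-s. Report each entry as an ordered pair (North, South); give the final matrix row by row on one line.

      Hi/Stay    Hi/In  Lo/Stay    Lo/In
  Us    (1,1)    (1,1)    (9,4)    (9,4)
  Ut    (1,1)    (1,1)    (9,4)    (9,4)
  Ws    (6,6)    (7,0)    (5,8)    (5,8)
  Wt    (7,8)    (7,8)    (5,8)    (5,8)

Us: (1,1) (1,1) (9,4) (9,4) | Ut: (1,1) (1,1) (9,4) (9,4) | Ws: (6,6) (7,0) (5,8) (5,8) | Wt: (7,8) (7,8) (5,8) (5,8)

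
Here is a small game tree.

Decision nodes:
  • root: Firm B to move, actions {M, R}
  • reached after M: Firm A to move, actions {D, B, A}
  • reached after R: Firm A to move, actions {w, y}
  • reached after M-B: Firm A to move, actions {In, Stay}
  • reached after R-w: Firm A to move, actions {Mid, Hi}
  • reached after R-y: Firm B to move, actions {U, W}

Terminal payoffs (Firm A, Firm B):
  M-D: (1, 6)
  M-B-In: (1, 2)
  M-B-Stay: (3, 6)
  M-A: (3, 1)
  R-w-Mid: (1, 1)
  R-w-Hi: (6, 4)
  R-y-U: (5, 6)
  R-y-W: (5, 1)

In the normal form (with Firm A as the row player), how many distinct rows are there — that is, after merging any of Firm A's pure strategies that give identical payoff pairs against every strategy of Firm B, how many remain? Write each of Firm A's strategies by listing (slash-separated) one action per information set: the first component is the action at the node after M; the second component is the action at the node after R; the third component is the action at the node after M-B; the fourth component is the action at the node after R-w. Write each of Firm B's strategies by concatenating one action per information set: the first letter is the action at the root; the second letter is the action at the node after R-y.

12

Firm A has 24 pure strategies: D/w/In/Mid, D/w/In/Hi, D/w/Stay/Mid, D/w/Stay/Hi, D/y/In/Mid, D/y/In/Hi, D/y/Stay/Mid, D/y/Stay/Hi, B/w/In/Mid, B/w/In/Hi, B/w/Stay/Mid, B/w/Stay/Hi, B/y/In/Mid, B/y/In/Hi, B/y/Stay/Mid, B/y/Stay/Hi, A/w/In/Mid, A/w/In/Hi, A/w/Stay/Mid, A/w/Stay/Hi, A/y/In/Mid, A/y/In/Hi, A/y/Stay/Mid, A/y/Stay/Hi. Columns: MU, MW, RU, RW.
{D/w/In/Mid, D/w/Stay/Mid} → row (1,6) (1,6) (1,1) (1,1)
{D/w/In/Hi, D/w/Stay/Hi} → row (1,6) (1,6) (6,4) (6,4)
{D/y/In/Mid, D/y/In/Hi, D/y/Stay/Mid, D/y/Stay/Hi} → row (1,6) (1,6) (5,6) (5,1)
{B/w/In/Mid} → row (1,2) (1,2) (1,1) (1,1)
{B/w/In/Hi} → row (1,2) (1,2) (6,4) (6,4)
{B/w/Stay/Mid} → row (3,6) (3,6) (1,1) (1,1)
{B/w/Stay/Hi} → row (3,6) (3,6) (6,4) (6,4)
{B/y/In/Mid, B/y/In/Hi} → row (1,2) (1,2) (5,6) (5,1)
{B/y/Stay/Mid, B/y/Stay/Hi} → row (3,6) (3,6) (5,6) (5,1)
{A/w/In/Mid, A/w/Stay/Mid} → row (3,1) (3,1) (1,1) (1,1)
{A/w/In/Hi, A/w/Stay/Hi} → row (3,1) (3,1) (6,4) (6,4)
{A/y/In/Mid, A/y/In/Hi, A/y/Stay/Mid, A/y/Stay/Hi} → row (3,1) (3,1) (5,6) (5,1)
That's 12 distinct rows out of 24 strategies.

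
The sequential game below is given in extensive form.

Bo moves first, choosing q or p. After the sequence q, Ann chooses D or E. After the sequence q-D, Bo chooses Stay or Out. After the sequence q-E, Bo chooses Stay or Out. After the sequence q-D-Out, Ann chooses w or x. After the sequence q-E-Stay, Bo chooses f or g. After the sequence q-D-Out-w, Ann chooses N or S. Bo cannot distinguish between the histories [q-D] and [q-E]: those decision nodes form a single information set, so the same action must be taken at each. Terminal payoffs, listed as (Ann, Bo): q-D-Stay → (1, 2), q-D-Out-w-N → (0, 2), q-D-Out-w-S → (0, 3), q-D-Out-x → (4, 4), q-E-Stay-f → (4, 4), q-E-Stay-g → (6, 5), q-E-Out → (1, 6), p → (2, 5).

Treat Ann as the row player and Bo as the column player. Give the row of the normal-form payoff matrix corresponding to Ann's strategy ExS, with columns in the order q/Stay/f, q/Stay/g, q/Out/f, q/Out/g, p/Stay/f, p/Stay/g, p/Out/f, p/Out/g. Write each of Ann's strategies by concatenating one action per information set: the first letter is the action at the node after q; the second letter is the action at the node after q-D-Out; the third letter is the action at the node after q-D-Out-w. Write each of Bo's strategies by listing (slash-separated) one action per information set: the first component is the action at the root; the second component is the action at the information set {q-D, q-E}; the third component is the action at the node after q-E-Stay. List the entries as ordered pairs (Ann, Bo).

vs q/Stay/f: Bo plays q → Ann plays E at [q] → Bo plays Stay at [q-E] → Bo plays f at [q-E-Stay] → (4, 4)
vs q/Stay/g: Bo plays q → Ann plays E at [q] → Bo plays Stay at [q-E] → Bo plays g at [q-E-Stay] → (6, 5)
vs q/Out/f: Bo plays q → Ann plays E at [q] → Bo plays Out at [q-E] → (1, 6)
vs q/Out/g: Bo plays q → Ann plays E at [q] → Bo plays Out at [q-E] → (1, 6)
vs p/Stay/f: Bo plays p → (2, 5)
vs p/Stay/g: Bo plays p → (2, 5)
vs p/Out/f: Bo plays p → (2, 5)
vs p/Out/g: Bo plays p → (2, 5)

(4,4) (6,5) (1,6) (1,6) (2,5) (2,5) (2,5) (2,5)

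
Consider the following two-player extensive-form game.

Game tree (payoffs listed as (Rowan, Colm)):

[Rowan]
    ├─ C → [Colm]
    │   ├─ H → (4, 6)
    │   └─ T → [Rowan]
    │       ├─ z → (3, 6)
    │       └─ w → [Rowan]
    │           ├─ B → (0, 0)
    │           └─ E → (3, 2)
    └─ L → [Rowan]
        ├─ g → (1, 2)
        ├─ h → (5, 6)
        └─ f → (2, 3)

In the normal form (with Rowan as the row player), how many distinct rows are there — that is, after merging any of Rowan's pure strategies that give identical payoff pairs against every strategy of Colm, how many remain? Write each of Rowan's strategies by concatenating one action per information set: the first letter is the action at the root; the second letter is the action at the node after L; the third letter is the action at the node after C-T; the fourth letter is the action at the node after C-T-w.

6

Rowan has 24 pure strategies: CgzB, CgzE, CgwB, CgwE, ChzB, ChzE, ChwB, ChwE, CfzB, CfzE, CfwB, CfwE, LgzB, LgzE, LgwB, LgwE, LhzB, LhzE, LhwB, LhwE, LfzB, LfzE, LfwB, LfwE. Columns: H, T.
{CgzB, CgzE, ChzB, ChzE, CfzB, CfzE} → row (4,6) (3,6)
{CgwB, ChwB, CfwB} → row (4,6) (0,0)
{CgwE, ChwE, CfwE} → row (4,6) (3,2)
{LgzB, LgzE, LgwB, LgwE} → row (1,2) (1,2)
{LhzB, LhzE, LhwB, LhwE} → row (5,6) (5,6)
{LfzB, LfzE, LfwB, LfwE} → row (2,3) (2,3)
That's 6 distinct rows out of 24 strategies.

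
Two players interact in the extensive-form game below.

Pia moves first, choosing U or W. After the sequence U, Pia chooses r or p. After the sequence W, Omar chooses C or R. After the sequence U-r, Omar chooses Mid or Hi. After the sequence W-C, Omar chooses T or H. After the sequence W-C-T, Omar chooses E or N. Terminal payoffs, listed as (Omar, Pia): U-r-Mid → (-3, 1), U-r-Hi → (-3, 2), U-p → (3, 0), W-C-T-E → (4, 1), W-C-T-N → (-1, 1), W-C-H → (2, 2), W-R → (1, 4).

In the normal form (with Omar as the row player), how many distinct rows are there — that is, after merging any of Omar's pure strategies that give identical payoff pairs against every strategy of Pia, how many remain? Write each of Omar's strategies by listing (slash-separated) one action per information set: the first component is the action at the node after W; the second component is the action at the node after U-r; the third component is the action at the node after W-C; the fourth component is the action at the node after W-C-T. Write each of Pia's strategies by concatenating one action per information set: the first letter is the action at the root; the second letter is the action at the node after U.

Omar has 16 pure strategies: C/Mid/T/E, C/Mid/T/N, C/Mid/H/E, C/Mid/H/N, C/Hi/T/E, C/Hi/T/N, C/Hi/H/E, C/Hi/H/N, R/Mid/T/E, R/Mid/T/N, R/Mid/H/E, R/Mid/H/N, R/Hi/T/E, R/Hi/T/N, R/Hi/H/E, R/Hi/H/N. Columns: Ur, Up, Wr, Wp.
{C/Mid/T/E} → row (-3,1) (3,0) (4,1) (4,1)
{C/Mid/T/N} → row (-3,1) (3,0) (-1,1) (-1,1)
{C/Mid/H/E, C/Mid/H/N} → row (-3,1) (3,0) (2,2) (2,2)
{C/Hi/T/E} → row (-3,2) (3,0) (4,1) (4,1)
{C/Hi/T/N} → row (-3,2) (3,0) (-1,1) (-1,1)
{C/Hi/H/E, C/Hi/H/N} → row (-3,2) (3,0) (2,2) (2,2)
{R/Mid/T/E, R/Mid/T/N, R/Mid/H/E, R/Mid/H/N} → row (-3,1) (3,0) (1,4) (1,4)
{R/Hi/T/E, R/Hi/T/N, R/Hi/H/E, R/Hi/H/N} → row (-3,2) (3,0) (1,4) (1,4)
That's 8 distinct rows out of 16 strategies.

8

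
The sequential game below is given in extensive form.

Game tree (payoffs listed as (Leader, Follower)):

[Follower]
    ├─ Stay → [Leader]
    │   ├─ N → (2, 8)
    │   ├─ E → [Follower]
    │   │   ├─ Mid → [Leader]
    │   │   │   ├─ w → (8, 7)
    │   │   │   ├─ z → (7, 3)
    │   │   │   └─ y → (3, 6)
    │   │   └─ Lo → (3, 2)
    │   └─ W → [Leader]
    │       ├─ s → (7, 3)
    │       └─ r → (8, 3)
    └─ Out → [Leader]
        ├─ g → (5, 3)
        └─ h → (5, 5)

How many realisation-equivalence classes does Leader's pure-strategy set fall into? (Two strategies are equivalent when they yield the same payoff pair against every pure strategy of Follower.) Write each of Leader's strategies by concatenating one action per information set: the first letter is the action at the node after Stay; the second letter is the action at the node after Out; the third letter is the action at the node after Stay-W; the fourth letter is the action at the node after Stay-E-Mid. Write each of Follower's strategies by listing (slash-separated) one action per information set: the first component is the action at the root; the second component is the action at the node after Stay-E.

Leader has 36 pure strategies: Ngsw, Ngsz, Ngsy, Ngrw, Ngrz, Ngry, Nhsw, Nhsz, Nhsy, Nhrw, Nhrz, Nhry, Egsw, Egsz, Egsy, Egrw, Egrz, Egry, Ehsw, Ehsz, Ehsy, Ehrw, Ehrz, Ehry, Wgsw, Wgsz, Wgsy, Wgrw, Wgrz, Wgry, Whsw, Whsz, Whsy, Whrw, Whrz, Whry. Columns: Stay/Mid, Stay/Lo, Out/Mid, Out/Lo.
{Ngsw, Ngsz, Ngsy, Ngrw, Ngrz, Ngry} → row (2,8) (2,8) (5,3) (5,3)
{Nhsw, Nhsz, Nhsy, Nhrw, Nhrz, Nhry} → row (2,8) (2,8) (5,5) (5,5)
{Egsw, Egrw} → row (8,7) (3,2) (5,3) (5,3)
{Egsz, Egrz} → row (7,3) (3,2) (5,3) (5,3)
{Egsy, Egry} → row (3,6) (3,2) (5,3) (5,3)
{Ehsw, Ehrw} → row (8,7) (3,2) (5,5) (5,5)
{Ehsz, Ehrz} → row (7,3) (3,2) (5,5) (5,5)
{Ehsy, Ehry} → row (3,6) (3,2) (5,5) (5,5)
{Wgsw, Wgsz, Wgsy} → row (7,3) (7,3) (5,3) (5,3)
{Wgrw, Wgrz, Wgry} → row (8,3) (8,3) (5,3) (5,3)
{Whsw, Whsz, Whsy} → row (7,3) (7,3) (5,5) (5,5)
{Whrw, Whrz, Whry} → row (8,3) (8,3) (5,5) (5,5)
That's 12 distinct rows out of 36 strategies.

12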